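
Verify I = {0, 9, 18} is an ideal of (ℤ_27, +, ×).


Check ideal conditions for I = {0, 9, 18} in ℤ_27:
(1) I is an additive subgroup? Yes
(2) For r ∈ ℤ_27 and a ∈ I: r·a ∈ I? Yes

Yes, I is an ideal of ℤ_27


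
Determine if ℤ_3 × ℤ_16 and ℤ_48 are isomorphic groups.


Comparing ℤ_3 × ℤ_16 and ℤ_48:
gcd(3,16) = 1, so ℤ_3 × ℤ_16 ≅ ℤ_48 (CRT)

Yes, ℤ_3 × ℤ_16 ≅ ℤ_48


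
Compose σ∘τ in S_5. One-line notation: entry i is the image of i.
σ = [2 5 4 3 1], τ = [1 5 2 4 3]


σ∘τ: apply τ first, then σ
1 →τ 1 →σ 2
2 →τ 5 →σ 1
3 →τ 2 →σ 5
4 →τ 4 →σ 3
5 →τ 3 →σ 4

σ∘τ = [2 1 5 3 4]


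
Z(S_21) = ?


Z(G) = {g ∈ G | gx = xg for all x ∈ G}
S_n is non-abelian for n ≥ 3; Z(S_21) is trivial

Z(S_21) = {e}


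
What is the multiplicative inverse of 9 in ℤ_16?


Use the extended Euclidean algorithm to write 1 = 9·s + 16·t; then s mod 16 is the inverse.
Euclidean algorithm:
  9 = 0·16 + 9
  16 = 1·9 + 7
  9 = 1·7 + 2
  7 = 3·2 + 1
  2 = 2·1 + 0
gcd(9,16) = 1
Back-substitution gives: 9·(-7) + 16·(4) = 1
So 9⁻¹ ≡ -7 ≡ 9 (mod 16)
Check: 9 × 9 = 81 ≡ 1 (mod 16) ✓

9⁻¹ ≡ 9 (mod 16)


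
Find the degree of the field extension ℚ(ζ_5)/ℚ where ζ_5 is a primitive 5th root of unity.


[ℚ(ζ_n):ℚ] = deg Φ_n(x) = φ(n). Here φ(5) = 4

[ℚ(ζ_5)/ℚ where ζ_5 is a primitive 5th root of unity] = 4


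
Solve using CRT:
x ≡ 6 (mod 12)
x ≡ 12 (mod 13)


m₁ = 12, m₂ = 13, gcd = 1, so CRT applies. M = m₁·m₂ = 156
Let M₁ = M/m₁ = 13, M₂ = M/m₂ = 12
Find y₁ ≡ M₁⁻¹ (mod m₁): 13⁻¹ ≡ 1 (mod 12)
Find y₂ ≡ M₂⁻¹ (mod m₂): 12⁻¹ ≡ 12 (mod 13)
x = a₁·M₁·y₁ + a₂·M₂·y₂ = 6·13·1 + 12·12·12 = 1806
Reduce mod 156: x ≡ 90
Check: 90 mod 12 = 6 ✓, 90 mod 13 = 12 ✓

x ≡ 90 (mod 156)


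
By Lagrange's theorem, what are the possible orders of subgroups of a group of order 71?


Lagrange's theorem: |H| divides |G|
|G| = 71
Divisors of 71: 1, 71

Possible subgroup orders: {1, 71}


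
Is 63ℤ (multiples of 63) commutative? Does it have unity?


63ℤ is a commutative ring under +,× but has no multiplicative identity (1 ∉ 63ℤ); it has no zero divisors, but without unity it is not an integral domain
Commutative: Yes
Integral domain: No
Has unity: No

63ℤ (multiples of 63): Commutative=Yes, Unity=No


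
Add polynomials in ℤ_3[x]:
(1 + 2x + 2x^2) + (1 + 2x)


Add coefficients mod 3:
x^0: 1 + 1 = 2 (mod 3)
x^1: 2 + 2 = 1 (mod 3)
x^2: 2 + 0 = 2 (mod 3)
Result: 2 + x + 2x^2

f + g = 2 + x + 2x^2


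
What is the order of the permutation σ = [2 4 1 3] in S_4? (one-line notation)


Cycle decomposition: (1 2 4 3)
Cycle lengths: 4
Order = lcm(4) = 4

ord(σ) = 4


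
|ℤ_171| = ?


ℤ_n has n elements.

|ℤ_171| = 171


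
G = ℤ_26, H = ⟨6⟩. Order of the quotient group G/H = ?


|⟨6⟩| = n / gcd(6, 26) = 26 / 2 = 13
H is normal (ℤ_26 is abelian).
|G/H| = |G| / |H| = 26 / 13 = 2

|G/H| = 2


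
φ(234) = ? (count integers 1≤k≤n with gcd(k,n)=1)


Factor n: 234 = 2 × 3^2 × 13
φ(n) = n · ∏(1 - 1/p) over distinct primes p | n
φ(234) = 234 · (1 - 1/2) · (1 - 1/3) · (1 - 1/13) = 72

φ(234) = 72


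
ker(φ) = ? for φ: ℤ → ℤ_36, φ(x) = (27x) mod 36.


Kernel = preimage of identity
ker(φ) = {x ∈ ℤ : 27x ≡ 0 (mod 36)}. gcd(27,36) = 9, so 27x ≡ 0 (mod 36) ⟺ x ≡ 0 (mod 36/9 = 4). Hence ker(φ) = 4ℤ

ker(φ) = 4ℤ


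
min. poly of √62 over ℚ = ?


√62 satisfies x² - 62 = 0, irreducible over ℚ since 62 is squarefree

Minimal polynomial: x² - 62


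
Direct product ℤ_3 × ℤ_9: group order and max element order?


|ℤ_3 × ℤ_9| = 3 × 9 = 27
Max element order = lcm(3,9) = 9
Cyclic? No (gcd=3)

|ℤ_3×ℤ_9| = 27, max element order = 9


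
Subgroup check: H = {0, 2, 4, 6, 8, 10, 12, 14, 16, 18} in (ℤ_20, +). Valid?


Subgroup test for H = {0, 2, 4, 6, 8, 10, 12, 14, 16, 18} in (ℤ_20, +):
(1) 0 ∈ H? Yes
(2) Closure: for all a,b ∈ H, (a+b) mod 20 ∈ H? Yes
(3) Inverses: for all a ∈ H, -a mod 20 ∈ H? Yes

Yes, H is a subgroup of ℤ_20


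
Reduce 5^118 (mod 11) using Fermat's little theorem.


Fermat's little theorem: if p is prime and gcd(a,p)=1, then a^(p-1) ≡ 1 (mod p)
p = 11 is prime, gcd(5,11) = 1
Reduce exponent: 118 mod 10 = 8
So 5^118 ≡ 5^8 (mod 11)
5^8 mod 11 = 4

5^118 ≡ 4 (mod 11)


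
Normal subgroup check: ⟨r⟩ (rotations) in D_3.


H = ⟨r⟩ (rotations) in D_3
The rotation subgroup ⟨r⟩ has index 2 in D_3, so it is normal

Yes, normal subgroup


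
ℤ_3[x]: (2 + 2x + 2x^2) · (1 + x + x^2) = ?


Expand and collect like terms; reduce coefficients mod 3:
x^0: 2·1 = 2 ≡ 2 (mod 3)
x^1: 2·1 + 2·1 = 4 ≡ 1 (mod 3)
x^2: 2·1 + 2·1 + 2·1 = 6 ≡ 0 (mod 3)
x^3: 2·1 + 2·1 = 4 ≡ 1 (mod 3)
x^4: 2·1 = 2 ≡ 2 (mod 3)
Result: 2 + x + x^3 + 2x^4

f · g = 2 + x + x^3 + 2x^4


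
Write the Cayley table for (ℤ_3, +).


Elements: {0, 1, 2}
Operation: addition mod 3
Entry (a, b) = (a + b) mod 3

Cayley table:
  | 0 | 1 | 2
0 | 0 | 1 | 2
1 | 1 | 2 | 0
2 | 2 | 0 | 1


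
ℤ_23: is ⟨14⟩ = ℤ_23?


g generates ℤ_n iff gcd(g, n) = 1
gcd(14, 23) = 1
Since gcd = 1, 14 is a generator.

Yes, 14 generates ℤ_23


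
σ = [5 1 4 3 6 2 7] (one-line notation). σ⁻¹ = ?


To find σ⁻¹, swap domain and range:
σ(1) = 5 → σ⁻¹(5) = 1
σ(2) = 1 → σ⁻¹(1) = 2
σ(3) = 4 → σ⁻¹(4) = 3
σ(4) = 3 → σ⁻¹(3) = 4
σ(5) = 6 → σ⁻¹(6) = 5
σ(6) = 2 → σ⁻¹(2) = 6
σ(7) = 7 → σ⁻¹(7) = 7

σ⁻¹ = [2 6 4 3 1 5 7]


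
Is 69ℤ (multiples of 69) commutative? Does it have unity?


69ℤ is a commutative ring under +,× but has no multiplicative identity (1 ∉ 69ℤ); it has no zero divisors, but without unity it is not an integral domain
Commutative: Yes
Integral domain: No
Has unity: No

69ℤ (multiples of 69): Commutative=Yes, Unity=No


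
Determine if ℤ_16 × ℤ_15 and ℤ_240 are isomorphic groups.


Comparing ℤ_16 × ℤ_15 and ℤ_240:
gcd(16,15) = 1, so ℤ_16 × ℤ_15 ≅ ℤ_240 (CRT)

Yes, ℤ_16 × ℤ_15 ≅ ℤ_240


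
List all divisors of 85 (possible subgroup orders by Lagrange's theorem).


Lagrange's theorem: |H| divides |G|
|G| = 85
Divisors of 85: 1, 5, 17, 85

Possible subgroup orders: {1, 5, 17, 85}


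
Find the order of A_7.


|A_n| = n!/2 (even permutations)
|A_7| = 7!/2 = 5040/2 = 2520

|A_7| = 2520


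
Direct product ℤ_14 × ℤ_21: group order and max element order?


|ℤ_14 × ℤ_21| = 14 × 21 = 294
Max element order = lcm(14,21) = 42
Cyclic? No (gcd=7)

|ℤ_14×ℤ_21| = 294, max element order = 42


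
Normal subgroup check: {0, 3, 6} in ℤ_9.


H = {0, 3, 6} in ℤ_9
ℤ_9 is abelian; every subgroup of an abelian group is normal

Yes, normal subgroup


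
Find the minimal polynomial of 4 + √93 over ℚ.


Let α = 4 + √93. Then α - 4 = √93, so (α - 4)² = 93, giving α² - 8α - 77 = 0. Degree 2 and α ∉ ℚ, so this is the minimal polynomial.

Minimal polynomial: x² - 8x - 77


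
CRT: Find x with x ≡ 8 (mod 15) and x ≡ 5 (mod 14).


m₁ = 15, m₂ = 14, gcd = 1, so CRT applies. M = m₁·m₂ = 210
Let M₁ = M/m₁ = 14, M₂ = M/m₂ = 15
Find y₁ ≡ M₁⁻¹ (mod m₁): 14⁻¹ ≡ 14 (mod 15)
Find y₂ ≡ M₂⁻¹ (mod m₂): 15⁻¹ ≡ 1 (mod 14)
x = a₁·M₁·y₁ + a₂·M₂·y₂ = 8·14·14 + 5·15·1 = 1643
Reduce mod 210: x ≡ 173
Check: 173 mod 15 = 8 ✓, 173 mod 14 = 5 ✓

x ≡ 173 (mod 210)


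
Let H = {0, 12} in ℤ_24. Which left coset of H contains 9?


9 + H = {9 + h (mod 24) : h ∈ H}
9+0=9, 9+12=21

9 + H = {9, 21}


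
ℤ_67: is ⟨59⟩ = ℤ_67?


g generates ℤ_n iff gcd(g, n) = 1
gcd(59, 67) = 1
Since gcd = 1, 59 is a generator.

Yes, 59 generates ℤ_67


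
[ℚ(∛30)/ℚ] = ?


∛30 has minimal polynomial x³ - 30 (irreducible over ℚ since 30 is not a perfect cube)

[ℚ(∛30)/ℚ] = 3


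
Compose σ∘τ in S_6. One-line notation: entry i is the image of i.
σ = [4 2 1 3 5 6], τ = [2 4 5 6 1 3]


σ∘τ: apply τ first, then σ
1 →τ 2 →σ 2
2 →τ 4 →σ 3
3 →τ 5 →σ 5
4 →τ 6 →σ 6
5 →τ 1 →σ 4
6 →τ 3 →σ 1

σ∘τ = [2 3 5 6 4 1]


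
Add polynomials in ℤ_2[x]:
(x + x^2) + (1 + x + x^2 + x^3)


Add coefficients mod 2:
x^0: 0 + 1 = 1 (mod 2)
x^1: 1 + 1 = 0 (mod 2)
x^2: 1 + 1 = 0 (mod 2)
x^3: 0 + 1 = 1 (mod 2)
Result: 1 + x^3

f + g = 1 + x^3


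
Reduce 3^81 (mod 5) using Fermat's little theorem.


Fermat's little theorem: if p is prime and gcd(a,p)=1, then a^(p-1) ≡ 1 (mod p)
p = 5 is prime, gcd(3,5) = 1
Reduce exponent: 81 mod 4 = 1
So 3^81 ≡ 3^1 (mod 5)
3^1 mod 5 = 3

3^81 ≡ 3 (mod 5)


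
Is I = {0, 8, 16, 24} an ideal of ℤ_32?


Check ideal conditions for I = {0, 8, 16, 24} in ℤ_32:
(1) I is an additive subgroup? Yes
(2) For r ∈ ℤ_32 and a ∈ I: r·a ∈ I? Yes

Yes, I is an ideal of ℤ_32


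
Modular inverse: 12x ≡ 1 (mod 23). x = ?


Use the extended Euclidean algorithm to write 1 = 12·s + 23·t; then s mod 23 is the inverse.
Euclidean algorithm:
  12 = 0·23 + 12
  23 = 1·12 + 11
  12 = 1·11 + 1
  11 = 11·1 + 0
gcd(12,23) = 1
Back-substitution gives: 12·(2) + 23·(-1) = 1
So 12⁻¹ ≡ 2 ≡ 2 (mod 23)
Check: 12 × 2 = 24 ≡ 1 (mod 23) ✓

12⁻¹ ≡ 2 (mod 23)


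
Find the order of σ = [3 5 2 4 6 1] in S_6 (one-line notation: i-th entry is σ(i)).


Cycle decomposition: (1 3 2 5 6)
Cycle lengths: 5
Order = lcm(5) = 5

ord(σ) = 5


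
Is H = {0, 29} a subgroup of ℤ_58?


Subgroup test for H = {0, 29} in (ℤ_58, +):
(1) 0 ∈ H? Yes
(2) Closure: for all a,b ∈ H, (a+b) mod 58 ∈ H? Yes
(3) Inverses: for all a ∈ H, -a mod 58 ∈ H? Yes

Yes, H is a subgroup of ℤ_58


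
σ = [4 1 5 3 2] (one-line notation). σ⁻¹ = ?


To find σ⁻¹, swap domain and range:
σ(1) = 4 → σ⁻¹(4) = 1
σ(2) = 1 → σ⁻¹(1) = 2
σ(3) = 5 → σ⁻¹(5) = 3
σ(4) = 3 → σ⁻¹(3) = 4
σ(5) = 2 → σ⁻¹(2) = 5

σ⁻¹ = [2 5 4 1 3]


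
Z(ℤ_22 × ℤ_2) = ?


Z(G) = {g ∈ G | gx = xg for all x ∈ G}
Direct product of abelian groups is abelian, so Z(G) = G

Z(ℤ_22 × ℤ_2) = ℤ_22 × ℤ_2


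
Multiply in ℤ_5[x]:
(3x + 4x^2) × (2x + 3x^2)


Expand and collect like terms; reduce coefficients mod 5:
x^0: 0·0 = 0 ≡ 0 (mod 5)
x^1: 0·2 + 3·0 = 0 ≡ 0 (mod 5)
x^2: 0·3 + 3·2 + 4·0 = 6 ≡ 1 (mod 5)
x^3: 3·3 + 4·2 = 17 ≡ 2 (mod 5)
x^4: 4·3 = 12 ≡ 2 (mod 5)
Result: x^2 + 2x^3 + 2x^4

f · g = x^2 + 2x^3 + 2x^4


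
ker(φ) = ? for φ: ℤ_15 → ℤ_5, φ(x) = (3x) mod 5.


Kernel = preimage of identity
ker(φ) = {x ∈ ℤ_15 : 3x ≡ 0 (mod 5)}. Since 5 | 15, φ is well-defined. The kernel is the cyclic subgroup ⟨5⟩ of ℤ_15 (order 3), i.e. {0, 5, 10}

ker(φ) = {0, 5, 10}


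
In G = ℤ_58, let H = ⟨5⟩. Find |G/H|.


|⟨5⟩| = n / gcd(5, 58) = 58 / 1 = 58
H is normal (ℤ_58 is abelian).
|G/H| = |G| / |H| = 58 / 58 = 1

|G/H| = 1


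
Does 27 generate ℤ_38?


g generates ℤ_n iff gcd(g, n) = 1
gcd(27, 38) = 1
Since gcd = 1, 27 is a generator.

Yes, 27 generates ℤ_38


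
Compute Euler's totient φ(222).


Factor n: 222 = 2 × 3 × 37
φ(n) = n · ∏(1 - 1/p) over distinct primes p | n
φ(222) = 222 · (1 - 1/2) · (1 - 1/3) · (1 - 1/37) = 72

φ(222) = 72


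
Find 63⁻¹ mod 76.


Use the extended Euclidean algorithm to write 1 = 63·s + 76·t; then s mod 76 is the inverse.
Euclidean algorithm:
  63 = 0·76 + 63
  76 = 1·63 + 13
  63 = 4·13 + 11
  13 = 1·11 + 2
  11 = 5·2 + 1
  2 = 2·1 + 0
gcd(63,76) = 1
Back-substitution gives: 63·(35) + 76·(-29) = 1
So 63⁻¹ ≡ 35 ≡ 35 (mod 76)
Check: 63 × 35 = 2205 ≡ 1 (mod 76) ✓

63⁻¹ ≡ 35 (mod 76)


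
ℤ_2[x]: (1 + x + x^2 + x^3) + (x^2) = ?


Add coefficients mod 2:
x^0: 1 + 0 = 1 (mod 2)
x^1: 1 + 0 = 1 (mod 2)
x^2: 1 + 1 = 0 (mod 2)
x^3: 1 + 0 = 1 (mod 2)
Result: 1 + x + x^3

f + g = 1 + x + x^3


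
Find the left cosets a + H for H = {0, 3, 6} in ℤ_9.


H = {0, 3, 6}, |H| = 3
Number of cosets = |G|/|H| = 9/3 = 3
0 + H = {0, 3, 6}
1 + H = {1, 4, 7}
2 + H = {2, 5, 8}

Cosets: 0+H={0,3,6}; 1+H={1,4,7}; 2+H={2,5,8}


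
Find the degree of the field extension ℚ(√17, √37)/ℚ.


[ℚ(√17,√37):ℚ] = [ℚ(√17,√37):ℚ(√17)]·[ℚ(√17):ℚ] = 2·2 = 4

[ℚ(√17, √37)/ℚ] = 4


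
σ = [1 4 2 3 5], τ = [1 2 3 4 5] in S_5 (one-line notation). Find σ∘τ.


σ∘τ: apply τ first, then σ
1 →τ 1 →σ 1
2 →τ 2 →σ 4
3 →τ 3 →σ 2
4 →τ 4 →σ 3
5 →τ 5 →σ 5

σ∘τ = [1 4 2 3 5]


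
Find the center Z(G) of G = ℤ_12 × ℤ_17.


Z(G) = {g ∈ G | gx = xg for all x ∈ G}
Direct product of abelian groups is abelian, so Z(G) = G

Z(ℤ_12 × ℤ_17) = ℤ_12 × ℤ_17


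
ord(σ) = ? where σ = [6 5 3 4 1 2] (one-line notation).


Cycle decomposition: (1 6 2 5)
Cycle lengths: 4
Order = lcm(4) = 4

ord(σ) = 4


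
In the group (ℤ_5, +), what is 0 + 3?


Operation: addition mod 5
0 + 3 = (a + b) mod 5 with a = 0, b = 3

0 + 3 = 3


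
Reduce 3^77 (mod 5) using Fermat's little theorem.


Fermat's little theorem: if p is prime and gcd(a,p)=1, then a^(p-1) ≡ 1 (mod p)
p = 5 is prime, gcd(3,5) = 1
Reduce exponent: 77 mod 4 = 1
So 3^77 ≡ 3^1 (mod 5)
3^1 mod 5 = 3

3^77 ≡ 3 (mod 5)


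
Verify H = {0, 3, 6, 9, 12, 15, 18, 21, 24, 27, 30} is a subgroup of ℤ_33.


Subgroup test for H = {0, 3, 6, 9, 12, 15, 18, 21, 24, 27, 30} in (ℤ_33, +):
(1) 0 ∈ H? Yes
(2) Closure: for all a,b ∈ H, (a+b) mod 33 ∈ H? Yes
(3) Inverses: for all a ∈ H, -a mod 33 ∈ H? Yes

Yes, H is a subgroup of ℤ_33


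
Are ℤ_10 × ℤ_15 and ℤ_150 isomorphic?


Comparing ℤ_10 × ℤ_15 and ℤ_150:
gcd(10,15) = 5 ≠ 1. Max element order in ℤ_10×ℤ_15 is lcm(10,15) = 30 < 150, so it has no element of order 150

No, ℤ_10 × ℤ_15 ≇ ℤ_150


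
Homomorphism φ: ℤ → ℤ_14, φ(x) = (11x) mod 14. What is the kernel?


Kernel = preimage of identity
ker(φ) = {x ∈ ℤ : 11x ≡ 0 (mod 14)}. gcd(11,14) = 1, so 11x ≡ 0 (mod 14) ⟺ x ≡ 0 (mod 14/1 = 14). Hence ker(φ) = 14ℤ

ker(φ) = 14ℤ


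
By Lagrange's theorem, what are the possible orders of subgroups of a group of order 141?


Lagrange's theorem: |H| divides |G|
|G| = 141
Divisors of 141: 1, 3, 47, 141

Possible subgroup orders: {1, 3, 47, 141}


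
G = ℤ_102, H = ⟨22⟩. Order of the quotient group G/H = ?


|⟨22⟩| = n / gcd(22, 102) = 102 / 2 = 51
H is normal (ℤ_102 is abelian).
|G/H| = |G| / |H| = 102 / 51 = 2

|G/H| = 2


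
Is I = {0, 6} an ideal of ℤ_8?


Check ideal conditions for I = {0, 6} in ℤ_8:
(1) I is an additive subgroup? No
(2) For r ∈ ℤ_8 and a ∈ I: r·a ∈ I? No  [counterexample: r=2, a=6, r·a mod 8 = 4 ∉ I]

No, I is not an ideal of ℤ_8


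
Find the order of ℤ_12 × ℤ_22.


|A × B| = |A| · |B|
|ℤ_12 × ℤ_22| = 12 × 22 = 264

|ℤ_12 × ℤ_22| = 264


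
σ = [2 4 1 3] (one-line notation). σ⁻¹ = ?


To find σ⁻¹, swap domain and range:
σ(1) = 2 → σ⁻¹(2) = 1
σ(2) = 4 → σ⁻¹(4) = 2
σ(3) = 1 → σ⁻¹(1) = 3
σ(4) = 3 → σ⁻¹(3) = 4

σ⁻¹ = [3 1 4 2]


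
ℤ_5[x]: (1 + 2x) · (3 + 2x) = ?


Expand and collect like terms; reduce coefficients mod 5:
x^0: 1·3 = 3 ≡ 3 (mod 5)
x^1: 1·2 + 2·3 = 8 ≡ 3 (mod 5)
x^2: 2·2 = 4 ≡ 4 (mod 5)
Result: 3 + 3x + 4x^2

f · g = 3 + 3x + 4x^2


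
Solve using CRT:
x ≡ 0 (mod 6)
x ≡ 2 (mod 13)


m₁ = 6, m₂ = 13, gcd = 1, so CRT applies. M = m₁·m₂ = 78
Let M₁ = M/m₁ = 13, M₂ = M/m₂ = 6
Find y₁ ≡ M₁⁻¹ (mod m₁): 13⁻¹ ≡ 1 (mod 6)
Find y₂ ≡ M₂⁻¹ (mod m₂): 6⁻¹ ≡ 11 (mod 13)
x = a₁·M₁·y₁ + a₂·M₂·y₂ = 0·13·1 + 2·6·11 = 132
Reduce mod 78: x ≡ 54
Check: 54 mod 6 = 0 ✓, 54 mod 13 = 2 ✓

x ≡ 54 (mod 78)


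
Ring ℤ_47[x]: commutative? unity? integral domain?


ℤ_47 is a field (n prime), so ℤ_47[x] is a commutative integral domain with unity
Commutative: Yes
Integral domain: Yes
Has unity: Yes

ℤ_47[x]: Commutative=Yes, Unity=Yes


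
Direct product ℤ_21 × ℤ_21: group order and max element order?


|ℤ_21 × ℤ_21| = 21 × 21 = 441
Max element order = lcm(21,21) = 21
Cyclic? No (gcd=21)

|ℤ_21×ℤ_21| = 441, max element order = 21


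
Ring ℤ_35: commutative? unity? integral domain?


ℤ_35 is a commutative ring with unity 1; 35 = 5×7 is composite, so 5·7 ≡ 0 gives zero divisors (not an integral domain)
Commutative: Yes
Integral domain: No
Has unity: Yes

ℤ_35: Commutative=Yes, Unity=Yes


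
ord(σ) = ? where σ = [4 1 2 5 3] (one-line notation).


Cycle decomposition: (1 4 5 3 2)
Cycle lengths: 5
Order = lcm(5) = 5

ord(σ) = 5


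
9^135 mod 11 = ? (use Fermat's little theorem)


Fermat's little theorem: if p is prime and gcd(a,p)=1, then a^(p-1) ≡ 1 (mod p)
p = 11 is prime, gcd(9,11) = 1
Reduce exponent: 135 mod 10 = 5
So 9^135 ≡ 9^5 (mod 11)
9^5 mod 11 = 1

9^135 ≡ 1 (mod 11)


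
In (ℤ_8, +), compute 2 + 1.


Operation: addition mod 8
2 + 1 = (a + b) mod 8 with a = 2, b = 1

2 + 1 = 3


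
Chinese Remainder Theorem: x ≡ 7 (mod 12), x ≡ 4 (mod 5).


m₁ = 12, m₂ = 5, gcd = 1, so CRT applies. M = m₁·m₂ = 60
Let M₁ = M/m₁ = 5, M₂ = M/m₂ = 12
Find y₁ ≡ M₁⁻¹ (mod m₁): 5⁻¹ ≡ 5 (mod 12)
Find y₂ ≡ M₂⁻¹ (mod m₂): 12⁻¹ ≡ 3 (mod 5)
x = a₁·M₁·y₁ + a₂·M₂·y₂ = 7·5·5 + 4·12·3 = 319
Reduce mod 60: x ≡ 19
Check: 19 mod 12 = 7 ✓, 19 mod 5 = 4 ✓

x ≡ 19 (mod 60)


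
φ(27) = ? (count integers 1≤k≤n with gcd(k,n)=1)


φ(n) = count of k ∈ {1,...,n} with gcd(k,n)=1
Coprimes to 27: {1, 2, 4, 5, 7, 8, 10, 11, 13, 14, 16, 17, 19, 20, 22, 23, 25, 26}
Count: 18

φ(27) = 18


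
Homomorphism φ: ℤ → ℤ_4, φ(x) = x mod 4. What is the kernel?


Kernel = preimage of identity
ker(φ) = {x ∈ ℤ : x ≡ 0 (mod 4)} = 4ℤ = {0, ±4, ±8, ...}

ker(φ) = 4ℤ


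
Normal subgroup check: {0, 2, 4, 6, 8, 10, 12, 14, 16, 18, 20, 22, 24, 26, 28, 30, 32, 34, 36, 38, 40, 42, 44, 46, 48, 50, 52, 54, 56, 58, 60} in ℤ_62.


H = {0, 2, 4, 6, 8, 10, 12, 14, 16, 18, 20, 22, 24, 26, 28, 30, 32, 34, 36, 38, 40, 42, 44, 46, 48, 50, 52, 54, 56, 58, 60} in ℤ_62
ℤ_62 is abelian; every subgroup of an abelian group is normal

Yes, normal subgroup


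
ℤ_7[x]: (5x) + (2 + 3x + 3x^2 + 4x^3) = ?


Add coefficients mod 7:
x^0: 0 + 2 = 2 (mod 7)
x^1: 5 + 3 = 1 (mod 7)
x^2: 0 + 3 = 3 (mod 7)
x^3: 0 + 4 = 4 (mod 7)
Result: 2 + x + 3x^2 + 4x^3

f + g = 2 + x + 3x^2 + 4x^3


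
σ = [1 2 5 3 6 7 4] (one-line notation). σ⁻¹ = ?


To find σ⁻¹, swap domain and range:
σ(1) = 1 → σ⁻¹(1) = 1
σ(2) = 2 → σ⁻¹(2) = 2
σ(3) = 5 → σ⁻¹(5) = 3
σ(4) = 3 → σ⁻¹(3) = 4
σ(5) = 6 → σ⁻¹(6) = 5
σ(6) = 7 → σ⁻¹(7) = 6
σ(7) = 4 → σ⁻¹(4) = 7

σ⁻¹ = [1 2 4 7 3 5 6]


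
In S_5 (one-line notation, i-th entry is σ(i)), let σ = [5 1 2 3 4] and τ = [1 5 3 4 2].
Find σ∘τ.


σ∘τ: apply τ first, then σ
1 →τ 1 →σ 5
2 →τ 5 →σ 4
3 →τ 3 →σ 2
4 →τ 4 →σ 3
5 →τ 2 →σ 1

σ∘τ = [5 4 2 3 1]


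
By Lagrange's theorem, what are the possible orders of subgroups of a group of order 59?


Lagrange's theorem: |H| divides |G|
|G| = 59
Divisors of 59: 1, 59

Possible subgroup orders: {1, 59}


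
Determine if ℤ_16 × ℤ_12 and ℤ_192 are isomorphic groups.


Comparing ℤ_16 × ℤ_12 and ℤ_192:
gcd(16,12) = 4 ≠ 1. Max element order in ℤ_16×ℤ_12 is lcm(16,12) = 48 < 192, so it has no element of order 192

No, ℤ_16 × ℤ_12 ≇ ℤ_192


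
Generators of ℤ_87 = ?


g generates ℤ_n iff gcd(g,n) = 1
Prime factors of 87: 3, 29
Generators are g ∈ {1,...,86} not divisible by any of these primes.
Generators: {1, 2, 4, 5, 7, 8, 10, 11, 13, 14, 16, 17, 19, 20, 22, 23, 25, 26, 28, 31, 32, 34, 35, 37, 38, 40, 41, 43, 44, 46, 47, 49, 50, 52, 53, 55, 56, 59, 61, 62, 64, 65, 67, 68, 70, 71, 73, 74, 76, 77, 79, 80, 82, 83, 85, 86}
Number of generators = φ(87) = 56

Generators of ℤ_87 = {1, 2, 4, 5, 7, 8, 10, 11, 13, 14, 16, 17, 19, 20, 22, 23, 25, 26, 28, 31, 32, 34, 35, 37, 38, 40, 41, 43, 44, 46, 47, 49, 50, 52, 53, 55, 56, 59, 61, 62, 64, 65, 67, 68, 70, 71, 73, 74, 76, 77, 79, 80, 82, 83, 85, 86}


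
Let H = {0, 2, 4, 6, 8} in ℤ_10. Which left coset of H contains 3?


3 + H = {3 + h (mod 10) : h ∈ H}
3+0=3, 3+2=5, 3+4=7, 3+6=9, 3+8=1
3 + H = {1, 3, 5, 7, 9} = 1 + H

3 + H = {1, 3, 5, 7, 9}


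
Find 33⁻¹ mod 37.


Use the extended Euclidean algorithm to write 1 = 33·s + 37·t; then s mod 37 is the inverse.
Euclidean algorithm:
  33 = 0·37 + 33
  37 = 1·33 + 4
  33 = 8·4 + 1
  4 = 4·1 + 0
gcd(33,37) = 1
Back-substitution gives: 33·(9) + 37·(-8) = 1
So 33⁻¹ ≡ 9 ≡ 9 (mod 37)
Check: 33 × 9 = 297 ≡ 1 (mod 37) ✓

33⁻¹ ≡ 9 (mod 37)


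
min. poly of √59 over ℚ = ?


√59 satisfies x² - 59 = 0, irreducible over ℚ since 59 is squarefree

Minimal polynomial: x² - 59


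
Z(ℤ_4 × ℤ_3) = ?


Z(G) = {g ∈ G | gx = xg for all x ∈ G}
Direct product of abelian groups is abelian, so Z(G) = G

Z(ℤ_4 × ℤ_3) = ℤ_4 × ℤ_3


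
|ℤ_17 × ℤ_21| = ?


|A × B| = |A| · |B|
|ℤ_17 × ℤ_21| = 17 × 21 = 357

|ℤ_17 × ℤ_21| = 357


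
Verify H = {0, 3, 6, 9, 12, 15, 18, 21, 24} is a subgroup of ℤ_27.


Subgroup test for H = {0, 3, 6, 9, 12, 15, 18, 21, 24} in (ℤ_27, +):
(1) 0 ∈ H? Yes
(2) Closure: for all a,b ∈ H, (a+b) mod 27 ∈ H? Yes
(3) Inverses: for all a ∈ H, -a mod 27 ∈ H? Yes

Yes, H is a subgroup of ℤ_27


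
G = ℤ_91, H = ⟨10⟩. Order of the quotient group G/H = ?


|⟨10⟩| = n / gcd(10, 91) = 91 / 1 = 91
H is normal (ℤ_91 is abelian).
|G/H| = |G| / |H| = 91 / 91 = 1

|G/H| = 1


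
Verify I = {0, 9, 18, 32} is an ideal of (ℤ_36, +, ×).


Check ideal conditions for I = {0, 9, 18, 32} in ℤ_36:
(1) I is an additive subgroup? No
(2) For r ∈ ℤ_36 and a ∈ I: r·a ∈ I? No  [counterexample: r=2, a=32, r·a mod 36 = 28 ∉ I]

No, I is not an ideal of ℤ_36


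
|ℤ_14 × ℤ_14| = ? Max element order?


|ℤ_14 × ℤ_14| = 14 × 14 = 196
Max element order = lcm(14,14) = 14
Cyclic? No (gcd=14)

|ℤ_14×ℤ_14| = 196, max element order = 14


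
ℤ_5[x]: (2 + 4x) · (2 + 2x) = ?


Expand and collect like terms; reduce coefficients mod 5:
x^0: 2·2 = 4 ≡ 4 (mod 5)
x^1: 2·2 + 4·2 = 12 ≡ 2 (mod 5)
x^2: 4·2 = 8 ≡ 3 (mod 5)
Result: 4 + 2x + 3x^2

f · g = 4 + 2x + 3x^2


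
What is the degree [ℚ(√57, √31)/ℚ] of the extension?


[ℚ(√57,√31):ℚ] = [ℚ(√57,√31):ℚ(√57)]·[ℚ(√57):ℚ] = 2·2 = 4

[ℚ(√57, √31)/ℚ] = 4


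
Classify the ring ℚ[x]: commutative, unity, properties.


Polynomial ring over ℚ (an integral domain) is a commutative integral domain with unity 1
Commutative: Yes
Integral domain: Yes
Has unity: Yes

ℚ[x]: Commutative=Yes, Unity=Yes


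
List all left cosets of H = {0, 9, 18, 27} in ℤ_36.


H = {0, 9, 18, 27}, |H| = 4
Number of cosets = |G|/|H| = 36/4 = 9
0 + H = {0, 9, 18, 27}
1 + H = {1, 10, 19, 28}
2 + H = {2, 11, 20, 29}
3 + H = {3, 12, 21, 30}
4 + H = {4, 13, 22, 31}
5 + H = {5, 14, 23, 32}
6 + H = {6, 15, 24, 33}
7 + H = {7, 16, 25, 34}
8 + H = {8, 17, 26, 35}

Cosets: 0+H={0,9,18,27}; 1+H={1,10,19,28}; 2+H={2,11,20,29}; 3+H={3,12,21,30}; 4+H={4,13,22,31}; 5+H={5,14,23,32}; 6+H={6,15,24,33}; 7+H={7,16,25,34}; 8+H={8,17,26,35}


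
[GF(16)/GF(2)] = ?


GF(16) = GF(2^4), so the extension degree is 4

[GF(16)/GF(2)] = 4


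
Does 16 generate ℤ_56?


g generates ℤ_n iff gcd(g, n) = 1
gcd(16, 56) = 8
Since gcd = 8 ≠ 1, ⟨16⟩ has order 7 < 56, so 16 is not a generator.

No, 16 does not generate ℤ_56


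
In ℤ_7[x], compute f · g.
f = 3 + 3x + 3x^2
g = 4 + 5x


Expand and collect like terms; reduce coefficients mod 7:
x^0: 3·4 = 12 ≡ 5 (mod 7)
x^1: 3·5 + 3·4 = 27 ≡ 6 (mod 7)
x^2: 3·5 + 3·4 = 27 ≡ 6 (mod 7)
x^3: 3·5 = 15 ≡ 1 (mod 7)
Result: 5 + 6x + 6x^2 + x^3

f · g = 5 + 6x + 6x^2 + x^3


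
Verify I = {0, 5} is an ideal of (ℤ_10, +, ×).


Check ideal conditions for I = {0, 5} in ℤ_10:
(1) I is an additive subgroup? Yes
(2) For r ∈ ℤ_10 and a ∈ I: r·a ∈ I? Yes

Yes, I is an ideal of ℤ_10


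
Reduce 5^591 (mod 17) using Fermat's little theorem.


Fermat's little theorem: if p is prime and gcd(a,p)=1, then a^(p-1) ≡ 1 (mod p)
p = 17 is prime, gcd(5,17) = 1
Reduce exponent: 591 mod 16 = 15
So 5^591 ≡ 5^15 (mod 17)
5^15 mod 17 = 7

5^591 ≡ 7 (mod 17)


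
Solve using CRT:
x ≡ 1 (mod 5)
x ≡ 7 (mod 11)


m₁ = 5, m₂ = 11, gcd = 1, so CRT applies. M = m₁·m₂ = 55
Let M₁ = M/m₁ = 11, M₂ = M/m₂ = 5
Find y₁ ≡ M₁⁻¹ (mod m₁): 11⁻¹ ≡ 1 (mod 5)
Find y₂ ≡ M₂⁻¹ (mod m₂): 5⁻¹ ≡ 9 (mod 11)
x = a₁·M₁·y₁ + a₂·M₂·y₂ = 1·11·1 + 7·5·9 = 326
Reduce mod 55: x ≡ 51
Check: 51 mod 5 = 1 ✓, 51 mod 11 = 7 ✓

x ≡ 51 (mod 55)


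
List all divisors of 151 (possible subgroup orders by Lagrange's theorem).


Lagrange's theorem: |H| divides |G|
|G| = 151
Divisors of 151: 1, 151

Possible subgroup orders: {1, 151}


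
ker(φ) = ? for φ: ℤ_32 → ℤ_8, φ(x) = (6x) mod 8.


Kernel = preimage of identity
ker(φ) = {x ∈ ℤ_32 : 6x ≡ 0 (mod 8)}. Since 8 | 32, φ is well-defined. The kernel is the cyclic subgroup ⟨4⟩ of ℤ_32 (order 8), i.e. {0, 4, 8, 12, 16, 20, 24, 28}

ker(φ) = {0, 4, 8, 12, 16, 20, 24, 28}


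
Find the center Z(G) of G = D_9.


Z(G) = {g ∈ G | gx = xg for all x ∈ G}
For odd n, Z(D_n) = {e}: no nontrivial rotation commutes with all reflections

Z(D_9) = {e}


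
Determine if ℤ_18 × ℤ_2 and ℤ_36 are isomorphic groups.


Comparing ℤ_18 × ℤ_2 and ℤ_36:
gcd(18,2) = 2 ≠ 1. Max element order in ℤ_18×ℤ_2 is lcm(18,2) = 18 < 36, so it has no element of order 36

No, ℤ_18 × ℤ_2 ≇ ℤ_36


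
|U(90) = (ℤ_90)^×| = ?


U(n) is the group of units mod n; |U(n)| = φ(n)
|U(90)| = φ(90) = 24

|U(90) = (ℤ_90)^×| = 24


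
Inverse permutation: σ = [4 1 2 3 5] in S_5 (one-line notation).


To find σ⁻¹, swap domain and range:
σ(1) = 4 → σ⁻¹(4) = 1
σ(2) = 1 → σ⁻¹(1) = 2
σ(3) = 2 → σ⁻¹(2) = 3
σ(4) = 3 → σ⁻¹(3) = 4
σ(5) = 5 → σ⁻¹(5) = 5

σ⁻¹ = [2 3 4 1 5]


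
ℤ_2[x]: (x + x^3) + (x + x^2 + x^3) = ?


Add coefficients mod 2:
x^0: 0 + 0 = 0 (mod 2)
x^1: 1 + 1 = 0 (mod 2)
x^2: 0 + 1 = 1 (mod 2)
x^3: 1 + 1 = 0 (mod 2)
Result: x^2

f + g = x^2


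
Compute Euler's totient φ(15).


φ(n) = count of k ∈ {1,...,n} with gcd(k,n)=1
Coprimes to 15: {1, 2, 4, 7, 8, 11, 13, 14}
Count: 8

φ(15) = 8


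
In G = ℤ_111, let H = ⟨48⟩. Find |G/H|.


|⟨48⟩| = n / gcd(48, 111) = 111 / 3 = 37
H is normal (ℤ_111 is abelian).
|G/H| = |G| / |H| = 111 / 37 = 3

|G/H| = 3


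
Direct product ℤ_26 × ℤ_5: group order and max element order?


|ℤ_26 × ℤ_5| = 26 × 5 = 130
Max element order = lcm(26,5) = 130
Cyclic? Yes (gcd=1)

|ℤ_26×ℤ_5| = 130, max element order = 130


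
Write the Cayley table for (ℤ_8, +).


Elements: {0, 1, 2, 3, 4, 5, 6, 7}
Operation: addition mod 8
Entry (a, b) = (a + b) mod 8

Cayley table:
  | 0 | 1 | 2 | 3 | 4 | 5 | 6 | 7
0 | 0 | 1 | 2 | 3 | 4 | 5 | 6 | 7
1 | 1 | 2 | 3 | 4 | 5 | 6 | 7 | 0
2 | 2 | 3 | 4 | 5 | 6 | 7 | 0 | 1
3 | 3 | 4 | 5 | 6 | 7 | 0 | 1 | 2
4 | 4 | 5 | 6 | 7 | 0 | 1 | 2 | 3
5 | 5 | 6 | 7 | 0 | 1 | 2 | 3 | 4
6 | 6 | 7 | 0 | 1 | 2 | 3 | 4 | 5
7 | 7 | 0 | 1 | 2 | 3 | 4 | 5 | 6


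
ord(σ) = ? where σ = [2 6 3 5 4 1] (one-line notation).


Cycle decomposition: (1 2 6) (4 5)
Cycle lengths: 3, 2
Order = lcm(3, 2) = 6

ord(σ) = 6


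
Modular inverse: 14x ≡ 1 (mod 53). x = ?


Use the extended Euclidean algorithm to write 1 = 14·s + 53·t; then s mod 53 is the inverse.
Euclidean algorithm:
  14 = 0·53 + 14
  53 = 3·14 + 11
  14 = 1·11 + 3
  11 = 3·3 + 2
  3 = 1·2 + 1
  2 = 2·1 + 0
gcd(14,53) = 1
Back-substitution gives: 14·(19) + 53·(-5) = 1
So 14⁻¹ ≡ 19 ≡ 19 (mod 53)
Check: 14 × 19 = 266 ≡ 1 (mod 53) ✓

14⁻¹ ≡ 19 (mod 53)


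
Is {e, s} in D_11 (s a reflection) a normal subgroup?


H = {e, s} in D_11 (s a reflection)
r·s·r⁻¹ = sr⁻² ≠ s for n ≥ 3, so {e, s} is not closed under conjugation

No, not a normal subgroup


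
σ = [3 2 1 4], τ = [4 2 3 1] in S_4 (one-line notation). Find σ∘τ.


σ∘τ: apply τ first, then σ
1 →τ 4 →σ 4
2 →τ 2 →σ 2
3 →τ 3 →σ 1
4 →τ 1 →σ 3

σ∘τ = [4 2 1 3]


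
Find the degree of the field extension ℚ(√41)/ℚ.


√41 has minimal polynomial x² - 41 (irreducible over ℚ since 41 is squarefree)

[ℚ(√41)/ℚ] = 2


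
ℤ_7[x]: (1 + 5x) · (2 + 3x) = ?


Expand and collect like terms; reduce coefficients mod 7:
x^0: 1·2 = 2 ≡ 2 (mod 7)
x^1: 1·3 + 5·2 = 13 ≡ 6 (mod 7)
x^2: 5·3 = 15 ≡ 1 (mod 7)
Result: 2 + 6x + x^2

f · g = 2 + 6x + x^2


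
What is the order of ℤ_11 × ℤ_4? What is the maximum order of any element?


|ℤ_11 × ℤ_4| = 11 × 4 = 44
Max element order = lcm(11,4) = 44
Cyclic? Yes (gcd=1)

|ℤ_11×ℤ_4| = 44, max element order = 44


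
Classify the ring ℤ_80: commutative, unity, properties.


ℤ_80 is a commutative ring with unity 1; 80 = 2×40 is composite, so 2·40 ≡ 0 gives zero divisors (not an integral domain)
Commutative: Yes
Integral domain: No
Has unity: Yes

ℤ_80: Commutative=Yes, Unity=Yes


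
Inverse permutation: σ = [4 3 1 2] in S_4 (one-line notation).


To find σ⁻¹, swap domain and range:
σ(1) = 4 → σ⁻¹(4) = 1
σ(2) = 3 → σ⁻¹(3) = 2
σ(3) = 1 → σ⁻¹(1) = 3
σ(4) = 2 → σ⁻¹(2) = 4

σ⁻¹ = [3 4 2 1]


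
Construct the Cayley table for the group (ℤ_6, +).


Elements: {0, 1, 2, 3, 4, 5}
Operation: addition mod 6
Entry (a, b) = (a + b) mod 6

Cayley table:
  | 0 | 1 | 2 | 3 | 4 | 5
0 | 0 | 1 | 2 | 3 | 4 | 5
1 | 1 | 2 | 3 | 4 | 5 | 0
2 | 2 | 3 | 4 | 5 | 0 | 1
3 | 3 | 4 | 5 | 0 | 1 | 2
4 | 4 | 5 | 0 | 1 | 2 | 3
5 | 5 | 0 | 1 | 2 | 3 | 4


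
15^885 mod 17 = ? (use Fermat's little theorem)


Fermat's little theorem: if p is prime and gcd(a,p)=1, then a^(p-1) ≡ 1 (mod p)
p = 17 is prime, gcd(15,17) = 1
Reduce exponent: 885 mod 16 = 5
So 15^885 ≡ 15^5 (mod 17)
15^5 mod 17 = 2

15^885 ≡ 2 (mod 17)


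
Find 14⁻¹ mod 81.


Use the extended Euclidean algorithm to write 1 = 14·s + 81·t; then s mod 81 is the inverse.
Euclidean algorithm:
  14 = 0·81 + 14
  81 = 5·14 + 11
  14 = 1·11 + 3
  11 = 3·3 + 2
  3 = 1·2 + 1
  2 = 2·1 + 0
gcd(14,81) = 1
Back-substitution gives: 14·(29) + 81·(-5) = 1
So 14⁻¹ ≡ 29 ≡ 29 (mod 81)
Check: 14 × 29 = 406 ≡ 1 (mod 81) ✓

14⁻¹ ≡ 29 (mod 81)


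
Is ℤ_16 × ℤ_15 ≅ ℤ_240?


Comparing ℤ_16 × ℤ_15 and ℤ_240:
gcd(16,15) = 1, so ℤ_16 × ℤ_15 ≅ ℤ_240 (CRT)

Yes, ℤ_16 × ℤ_15 ≅ ℤ_240


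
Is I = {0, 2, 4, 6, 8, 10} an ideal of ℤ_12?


Check ideal conditions for I = {0, 2, 4, 6, 8, 10} in ℤ_12:
(1) I is an additive subgroup? Yes
(2) For r ∈ ℤ_12 and a ∈ I: r·a ∈ I? Yes

Yes, I is an ideal of ℤ_12


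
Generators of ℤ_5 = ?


g generates ℤ_n iff gcd(g,n) = 1
Checking each g ∈ {1,...,4}:
gcd(1,5) = 1
gcd(2,5) = 1
gcd(3,5) = 1
gcd(4,5) = 1
Generators: {1, 2, 3, 4}
Number of generators = φ(5) = 4

Generators of ℤ_5 = {1, 2, 3, 4}


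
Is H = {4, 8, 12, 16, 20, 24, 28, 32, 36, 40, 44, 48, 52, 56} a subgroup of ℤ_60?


Subgroup test for H = {4, 8, 12, 16, 20, 24, 28, 32, 36, 40, 44, 48, 52, 56} in (ℤ_60, +):
(1) 0 ∈ H? No
(2) Closure: for all a,b ∈ H, (a+b) mod 60 ∈ H? No  [counterexample: 4 + 56 = 0 ∉ H]
(3) Inverses: for all a ∈ H, -a mod 60 ∈ H? Yes

No, H is not a subgroup of ℤ_60


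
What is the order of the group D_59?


|D_n| = 2n (n rotations and n reflections)
|D_59| = 2×59 = 118

|D_59| = 118


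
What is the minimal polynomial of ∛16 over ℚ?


∛16 satisfies x³ - 16 = 0, irreducible over ℚ (no rational root; 16 is not a perfect cube)

Minimal polynomial: x³ - 16


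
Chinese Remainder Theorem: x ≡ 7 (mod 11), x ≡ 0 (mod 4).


m₁ = 11, m₂ = 4, gcd = 1, so CRT applies. M = m₁·m₂ = 44
Let M₁ = M/m₁ = 4, M₂ = M/m₂ = 11
Find y₁ ≡ M₁⁻¹ (mod m₁): 4⁻¹ ≡ 3 (mod 11)
Find y₂ ≡ M₂⁻¹ (mod m₂): 11⁻¹ ≡ 3 (mod 4)
x = a₁·M₁·y₁ + a₂·M₂·y₂ = 7·4·3 + 0·11·3 = 84
Reduce mod 44: x ≡ 40
Check: 40 mod 11 = 7 ✓, 40 mod 4 = 0 ✓

x ≡ 40 (mod 44)


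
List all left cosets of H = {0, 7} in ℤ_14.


H = {0, 7}, |H| = 2
Number of cosets = |G|/|H| = 14/2 = 7
0 + H = {0, 7}
1 + H = {1, 8}
2 + H = {2, 9}
3 + H = {3, 10}
4 + H = {4, 11}
5 + H = {5, 12}
6 + H = {6, 13}

Cosets: 0+H={0,7}; 1+H={1,8}; 2+H={2,9}; 3+H={3,10}; 4+H={4,11}; 5+H={5,12}; 6+H={6,13}


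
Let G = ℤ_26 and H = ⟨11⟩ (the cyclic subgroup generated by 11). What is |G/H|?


|⟨11⟩| = n / gcd(11, 26) = 26 / 1 = 26
H is normal (ℤ_26 is abelian).
|G/H| = |G| / |H| = 26 / 26 = 1

|G/H| = 1


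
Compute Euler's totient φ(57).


Factor n: 57 = 3 × 19
φ(n) = n · ∏(1 - 1/p) over distinct primes p | n
φ(57) = 57 · (1 - 1/3) · (1 - 1/19) = 36

φ(57) = 36


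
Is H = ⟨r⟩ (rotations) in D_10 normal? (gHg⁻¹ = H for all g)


H = ⟨r⟩ (rotations) in D_10
The rotation subgroup ⟨r⟩ has index 2 in D_10, so it is normal

Yes, normal subgroup


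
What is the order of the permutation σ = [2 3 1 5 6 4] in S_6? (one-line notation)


Cycle decomposition: (1 2 3) (4 5 6)
Cycle lengths: 3, 3
Order = lcm(3, 3) = 3

ord(σ) = 3


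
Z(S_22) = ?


Z(G) = {g ∈ G | gx = xg for all x ∈ G}
S_n is non-abelian for n ≥ 3; Z(S_22) is trivial

Z(S_22) = {e}


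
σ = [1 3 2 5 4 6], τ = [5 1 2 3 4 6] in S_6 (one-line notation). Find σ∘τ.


σ∘τ: apply τ first, then σ
1 →τ 5 →σ 4
2 →τ 1 →σ 1
3 →τ 2 →σ 3
4 →τ 3 →σ 2
5 →τ 4 →σ 5
6 →τ 6 →σ 6

σ∘τ = [4 1 3 2 5 6]


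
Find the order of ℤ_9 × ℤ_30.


|A × B| = |A| · |B|
|ℤ_9 × ℤ_30| = 9 × 30 = 270

|ℤ_9 × ℤ_30| = 270


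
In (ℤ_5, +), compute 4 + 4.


Operation: addition mod 5
4 + 4 = (a + b) mod 5 with a = 4, b = 4

4 + 4 = 3


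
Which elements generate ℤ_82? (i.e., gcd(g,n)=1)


g generates ℤ_n iff gcd(g,n) = 1
Prime factors of 82: 2, 41
Generators are g ∈ {1,...,81} not divisible by any of these primes.
Generators: {1, 3, 5, 7, 9, 11, 13, 15, 17, 19, 21, 23, 25, 27, 29, 31, 33, 35, 37, 39, 43, 45, 47, 49, 51, 53, 55, 57, 59, 61, 63, 65, 67, 69, 71, 73, 75, 77, 79, 81}
Number of generators = φ(82) = 40

Generators of ℤ_82 = {1, 3, 5, 7, 9, 11, 13, 15, 17, 19, 21, 23, 25, 27, 29, 31, 33, 35, 37, 39, 43, 45, 47, 49, 51, 53, 55, 57, 59, 61, 63, 65, 67, 69, 71, 73, 75, 77, 79, 81}


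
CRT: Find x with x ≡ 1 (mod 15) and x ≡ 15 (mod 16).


m₁ = 15, m₂ = 16, gcd = 1, so CRT applies. M = m₁·m₂ = 240
Let M₁ = M/m₁ = 16, M₂ = M/m₂ = 15
Find y₁ ≡ M₁⁻¹ (mod m₁): 16⁻¹ ≡ 1 (mod 15)
Find y₂ ≡ M₂⁻¹ (mod m₂): 15⁻¹ ≡ 15 (mod 16)
x = a₁·M₁·y₁ + a₂·M₂·y₂ = 1·16·1 + 15·15·15 = 3391
Reduce mod 240: x ≡ 31
Check: 31 mod 15 = 1 ✓, 31 mod 16 = 15 ✓

x ≡ 31 (mod 240)


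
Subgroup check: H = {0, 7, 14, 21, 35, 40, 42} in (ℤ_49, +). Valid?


Subgroup test for H = {0, 7, 14, 21, 35, 40, 42} in (ℤ_49, +):
(1) 0 ∈ H? Yes
(2) Closure: for all a,b ∈ H, (a+b) mod 49 ∈ H? No  [counterexample: 7 + 21 = 28 ∉ H]
(3) Inverses: for all a ∈ H, -a mod 49 ∈ H? No

No, H is not a subgroup of ℤ_49


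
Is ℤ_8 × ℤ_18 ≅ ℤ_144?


Comparing ℤ_8 × ℤ_18 and ℤ_144:
gcd(8,18) = 2 ≠ 1. Max element order in ℤ_8×ℤ_18 is lcm(8,18) = 72 < 144, so it has no element of order 144

No, ℤ_8 × ℤ_18 ≇ ℤ_144


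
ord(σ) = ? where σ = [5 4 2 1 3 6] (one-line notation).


Cycle decomposition: (1 5 3 2 4)
Cycle lengths: 5
Order = lcm(5) = 5

ord(σ) = 5


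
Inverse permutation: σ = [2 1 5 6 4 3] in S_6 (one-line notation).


To find σ⁻¹, swap domain and range:
σ(1) = 2 → σ⁻¹(2) = 1
σ(2) = 1 → σ⁻¹(1) = 2
σ(3) = 5 → σ⁻¹(5) = 3
σ(4) = 6 → σ⁻¹(6) = 4
σ(5) = 4 → σ⁻¹(4) = 5
σ(6) = 3 → σ⁻¹(3) = 6

σ⁻¹ = [2 1 6 5 3 4]


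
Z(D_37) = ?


Z(G) = {g ∈ G | gx = xg for all x ∈ G}
For odd n, Z(D_n) = {e}: no nontrivial rotation commutes with all reflections

Z(D_37) = {e}


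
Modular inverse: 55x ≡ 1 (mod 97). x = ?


Use the extended Euclidean algorithm to write 1 = 55·s + 97·t; then s mod 97 is the inverse.
Euclidean algorithm:
  55 = 0·97 + 55
  97 = 1·55 + 42
  55 = 1·42 + 13
  42 = 3·13 + 3
  13 = 4·3 + 1
  3 = 3·1 + 0
gcd(55,97) = 1
Back-substitution gives: 55·(30) + 97·(-17) = 1
So 55⁻¹ ≡ 30 ≡ 30 (mod 97)
Check: 55 × 30 = 1650 ≡ 1 (mod 97) ✓

55⁻¹ ≡ 30 (mod 97)


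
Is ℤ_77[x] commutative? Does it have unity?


ℤ_77 has zero divisors (7·11 ≡ 0), and these lift to constant zero divisors in ℤ_77[x]; so not an integral domain
Commutative: Yes
Integral domain: No
Has unity: Yes

ℤ_77[x]: Commutative=Yes, Unity=Yes


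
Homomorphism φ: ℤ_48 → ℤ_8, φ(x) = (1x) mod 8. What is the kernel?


Kernel = preimage of identity
ker(φ) = {x ∈ ℤ_48 : 1x ≡ 0 (mod 8)}. Since 8 | 48, φ is well-defined. The kernel is the cyclic subgroup ⟨8⟩ of ℤ_48 (order 6), i.e. {0, 8, 16, 24, 32, 40}

ker(φ) = {0, 8, 16, 24, 32, 40}


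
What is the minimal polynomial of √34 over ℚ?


√34 satisfies x² - 34 = 0, irreducible over ℚ since 34 is squarefree

Minimal polynomial: x² - 34


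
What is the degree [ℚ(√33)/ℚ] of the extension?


√33 has minimal polynomial x² - 33 (irreducible over ℚ since 33 is squarefree)

[ℚ(√33)/ℚ] = 2


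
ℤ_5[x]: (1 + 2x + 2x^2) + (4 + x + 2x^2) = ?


Add coefficients mod 5:
x^0: 1 + 4 = 0 (mod 5)
x^1: 2 + 1 = 3 (mod 5)
x^2: 2 + 2 = 4 (mod 5)
Result: 3x + 4x^2

f + g = 3x + 4x^2


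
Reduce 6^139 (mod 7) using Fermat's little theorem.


Fermat's little theorem: if p is prime and gcd(a,p)=1, then a^(p-1) ≡ 1 (mod p)
p = 7 is prime, gcd(6,7) = 1
Reduce exponent: 139 mod 6 = 1
So 6^139 ≡ 6^1 (mod 7)
6^1 mod 7 = 6

6^139 ≡ 6 (mod 7)


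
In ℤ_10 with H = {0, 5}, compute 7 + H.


7 + H = {7 + h (mod 10) : h ∈ H}
7+0=7, 7+5=2
7 + H = {2, 7} = 2 + H

7 + H = {2, 7}


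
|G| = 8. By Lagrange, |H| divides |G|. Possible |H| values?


Lagrange's theorem: |H| divides |G|
|G| = 8
Divisors of 8: 1, 2, 4, 8

Possible subgroup orders: {1, 2, 4, 8}


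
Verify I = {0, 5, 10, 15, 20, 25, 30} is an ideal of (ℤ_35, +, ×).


Check ideal conditions for I = {0, 5, 10, 15, 20, 25, 30} in ℤ_35:
(1) I is an additive subgroup? Yes
(2) For r ∈ ℤ_35 and a ∈ I: r·a ∈ I? Yes

Yes, I is an ideal of ℤ_35


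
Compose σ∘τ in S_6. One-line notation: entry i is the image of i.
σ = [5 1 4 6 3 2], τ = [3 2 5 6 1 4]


σ∘τ: apply τ first, then σ
1 →τ 3 →σ 4
2 →τ 2 →σ 1
3 →τ 5 →σ 3
4 →τ 6 →σ 2
5 →τ 1 →σ 5
6 →τ 4 →σ 6

σ∘τ = [4 1 3 2 5 6]


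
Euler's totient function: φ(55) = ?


Factor n: 55 = 5 × 11
φ(n) = n · ∏(1 - 1/p) over distinct primes p | n
φ(55) = 55 · (1 - 1/5) · (1 - 1/11) = 40

φ(55) = 40
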